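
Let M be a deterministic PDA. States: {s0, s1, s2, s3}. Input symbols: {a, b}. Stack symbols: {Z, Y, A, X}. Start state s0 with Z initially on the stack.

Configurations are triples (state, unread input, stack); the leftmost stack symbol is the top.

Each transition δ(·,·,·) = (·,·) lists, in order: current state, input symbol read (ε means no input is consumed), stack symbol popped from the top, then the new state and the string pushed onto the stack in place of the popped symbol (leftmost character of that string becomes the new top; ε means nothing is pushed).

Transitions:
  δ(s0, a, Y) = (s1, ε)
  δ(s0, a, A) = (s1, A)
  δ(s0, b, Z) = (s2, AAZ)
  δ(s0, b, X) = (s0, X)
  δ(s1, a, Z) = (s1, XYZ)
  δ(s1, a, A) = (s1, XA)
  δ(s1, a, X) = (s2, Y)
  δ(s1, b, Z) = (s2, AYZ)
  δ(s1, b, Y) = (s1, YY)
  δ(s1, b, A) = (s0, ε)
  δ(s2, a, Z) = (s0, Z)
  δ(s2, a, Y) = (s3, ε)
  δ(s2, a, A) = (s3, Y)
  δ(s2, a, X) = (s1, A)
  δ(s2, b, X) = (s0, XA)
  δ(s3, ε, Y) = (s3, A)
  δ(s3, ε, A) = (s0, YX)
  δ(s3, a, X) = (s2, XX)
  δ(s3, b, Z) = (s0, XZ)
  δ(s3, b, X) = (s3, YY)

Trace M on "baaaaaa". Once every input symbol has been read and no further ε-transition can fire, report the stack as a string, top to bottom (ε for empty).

(s0, baaaaaa, Z) ⊢ (s2, aaaaaa, AAZ) ⊢ (s3, aaaaa, YAZ) ⊢ (s3, aaaaa, AAZ) ⊢ (s0, aaaaa, YXAZ) ⊢ (s1, aaaa, XAZ) ⊢ (s2, aaa, YAZ) ⊢ (s3, aa, AZ) ⊢ (s0, aa, YXZ) ⊢ (s1, a, XZ) ⊢ (s2, ε, YZ)
All input consumed in state s2 with stack YZ.

YZ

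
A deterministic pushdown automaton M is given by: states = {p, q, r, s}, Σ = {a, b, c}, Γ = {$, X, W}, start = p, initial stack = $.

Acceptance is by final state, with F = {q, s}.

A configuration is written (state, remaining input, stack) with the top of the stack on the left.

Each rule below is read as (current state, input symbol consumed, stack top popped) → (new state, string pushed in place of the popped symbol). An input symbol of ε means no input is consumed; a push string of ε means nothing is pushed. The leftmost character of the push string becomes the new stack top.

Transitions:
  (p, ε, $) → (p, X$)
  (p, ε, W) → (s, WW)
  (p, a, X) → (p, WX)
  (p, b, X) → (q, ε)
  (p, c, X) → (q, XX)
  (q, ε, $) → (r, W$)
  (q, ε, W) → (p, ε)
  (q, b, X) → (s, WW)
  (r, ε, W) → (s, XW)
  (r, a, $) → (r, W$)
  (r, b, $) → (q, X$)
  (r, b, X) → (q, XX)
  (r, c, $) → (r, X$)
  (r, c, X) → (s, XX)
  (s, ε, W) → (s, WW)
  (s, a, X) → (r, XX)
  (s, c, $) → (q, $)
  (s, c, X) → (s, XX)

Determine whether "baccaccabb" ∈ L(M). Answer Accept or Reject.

Accept

(p, baccaccabb, $) ⊢ (p, baccaccabb, X$) ⊢ (q, accaccabb, $) ⊢ (r, accaccabb, W$) ⊢ (s, accaccabb, XW$) ⊢ (r, ccaccabb, XXW$) ⊢ (s, caccabb, XXXW$) ⊢ (s, accabb, XXXXW$) ⊢ (r, ccabb, XXXXXW$) ⊢ (s, cabb, XXXXXXW$) ⊢ (s, abb, XXXXXXXW$) ⊢ (r, bb, XXXXXXXXW$) ⊢ (q, b, XXXXXXXXXW$) ⊢ (s, ε, WWXXXXXXXXW$)
All input consumed; state s ∈ F.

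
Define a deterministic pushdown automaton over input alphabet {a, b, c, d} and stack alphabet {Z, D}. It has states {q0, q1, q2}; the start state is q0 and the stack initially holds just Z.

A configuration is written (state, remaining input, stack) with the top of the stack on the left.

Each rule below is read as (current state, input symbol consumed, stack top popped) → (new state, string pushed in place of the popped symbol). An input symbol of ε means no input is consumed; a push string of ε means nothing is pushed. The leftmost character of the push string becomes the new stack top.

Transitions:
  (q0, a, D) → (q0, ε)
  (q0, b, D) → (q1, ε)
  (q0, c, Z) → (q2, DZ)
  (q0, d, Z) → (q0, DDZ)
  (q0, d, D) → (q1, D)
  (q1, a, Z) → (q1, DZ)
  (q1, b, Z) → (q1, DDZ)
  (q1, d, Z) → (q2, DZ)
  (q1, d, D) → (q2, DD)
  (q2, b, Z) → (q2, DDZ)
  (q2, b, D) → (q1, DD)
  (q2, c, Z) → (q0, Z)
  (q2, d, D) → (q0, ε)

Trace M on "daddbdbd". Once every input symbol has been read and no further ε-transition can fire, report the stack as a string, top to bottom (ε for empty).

(q0, daddbdbd, Z) ⊢ (q0, addbdbd, DDZ) ⊢ (q0, ddbdbd, DZ) ⊢ (q1, dbdbd, DZ) ⊢ (q2, bdbd, DDZ) ⊢ (q1, dbd, DDDZ) ⊢ (q2, bd, DDDDZ) ⊢ (q1, d, DDDDDZ) ⊢ (q2, ε, DDDDDDZ)
All input consumed in state q2 with stack DDDDDDZ.

DDDDDDZ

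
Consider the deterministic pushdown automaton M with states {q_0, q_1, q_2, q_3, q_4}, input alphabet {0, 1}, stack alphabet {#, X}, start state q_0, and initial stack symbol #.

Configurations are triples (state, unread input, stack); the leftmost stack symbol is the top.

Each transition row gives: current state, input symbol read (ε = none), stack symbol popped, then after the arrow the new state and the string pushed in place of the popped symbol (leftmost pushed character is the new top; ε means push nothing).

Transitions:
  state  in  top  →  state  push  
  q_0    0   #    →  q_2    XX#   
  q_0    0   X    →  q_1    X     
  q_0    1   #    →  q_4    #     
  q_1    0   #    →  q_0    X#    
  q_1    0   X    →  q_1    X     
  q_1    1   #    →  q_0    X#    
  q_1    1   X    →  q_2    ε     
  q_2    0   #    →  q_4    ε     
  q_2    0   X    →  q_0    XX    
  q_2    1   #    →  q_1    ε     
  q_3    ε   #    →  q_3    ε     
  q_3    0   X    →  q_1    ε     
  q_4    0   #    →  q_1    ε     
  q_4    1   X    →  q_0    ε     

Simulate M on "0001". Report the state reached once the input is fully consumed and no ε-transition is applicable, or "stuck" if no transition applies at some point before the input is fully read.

q_2

(q_0, 0001, #)
  read 0, top #: go to q_2, push XX# → (q_2, 001, XX#)
  read 0, top X: go to q_0, push XX → (q_0, 01, XXX#)
  read 0, top X: go to q_1, push X → (q_1, 1, XXX#)
  read 1, top X: go to q_2, push ε → (q_2, ε, XX#)
All input consumed; M is in state q_2.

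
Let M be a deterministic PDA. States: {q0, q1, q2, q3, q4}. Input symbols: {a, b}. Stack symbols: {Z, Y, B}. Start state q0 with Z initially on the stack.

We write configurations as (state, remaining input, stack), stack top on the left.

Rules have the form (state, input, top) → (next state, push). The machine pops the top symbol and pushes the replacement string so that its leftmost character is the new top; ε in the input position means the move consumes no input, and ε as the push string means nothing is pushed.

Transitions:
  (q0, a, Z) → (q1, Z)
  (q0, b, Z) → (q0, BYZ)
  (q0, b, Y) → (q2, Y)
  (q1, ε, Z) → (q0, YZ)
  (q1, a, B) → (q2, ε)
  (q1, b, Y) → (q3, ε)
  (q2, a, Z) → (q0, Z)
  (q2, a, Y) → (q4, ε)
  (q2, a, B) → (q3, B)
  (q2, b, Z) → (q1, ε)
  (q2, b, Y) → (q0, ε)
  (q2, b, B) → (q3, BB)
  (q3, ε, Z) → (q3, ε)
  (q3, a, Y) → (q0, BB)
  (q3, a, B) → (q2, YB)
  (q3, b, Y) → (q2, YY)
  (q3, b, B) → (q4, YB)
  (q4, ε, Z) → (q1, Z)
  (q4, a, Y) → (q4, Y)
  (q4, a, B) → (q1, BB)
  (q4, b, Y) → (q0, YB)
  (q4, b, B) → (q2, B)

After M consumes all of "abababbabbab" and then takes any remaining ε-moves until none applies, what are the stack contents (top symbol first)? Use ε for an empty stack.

YZ

(q0, abababbabbab, Z)
  read a, top Z: go to q1, push Z → (q1, bababbabbab, Z)
  ε-move, top Z: go to q0, push YZ → (q0, bababbabbab, YZ)
  read b, top Y: go to q2, push Y → (q2, ababbabbab, YZ)
  read a, top Y: go to q4, push ε → (q4, babbabbab, Z)
  ε-move, top Z: go to q1, push Z → (q1, babbabbab, Z)
  ε-move, top Z: go to q0, push YZ → (q0, babbabbab, YZ)
  read b, top Y: go to q2, push Y → (q2, abbabbab, YZ)
  read a, top Y: go to q4, push ε → (q4, bbabbab, Z)
  ε-move, top Z: go to q1, push Z → (q1, bbabbab, Z)
  ε-move, top Z: go to q0, push YZ → (q0, bbabbab, YZ)
  read b, top Y: go to q2, push Y → (q2, babbab, YZ)
  read b, top Y: go to q0, push ε → (q0, abbab, Z)
  read a, top Z: go to q1, push Z → (q1, bbab, Z)
  ε-move, top Z: go to q0, push YZ → (q0, bbab, YZ)
  read b, top Y: go to q2, push Y → (q2, bab, YZ)
  read b, top Y: go to q0, push ε → (q0, ab, Z)
  read a, top Z: go to q1, push Z → (q1, b, Z)
  ε-move, top Z: go to q0, push YZ → (q0, b, YZ)
  read b, top Y: go to q2, push Y → (q2, ε, YZ)
All input consumed in state q2 with stack YZ.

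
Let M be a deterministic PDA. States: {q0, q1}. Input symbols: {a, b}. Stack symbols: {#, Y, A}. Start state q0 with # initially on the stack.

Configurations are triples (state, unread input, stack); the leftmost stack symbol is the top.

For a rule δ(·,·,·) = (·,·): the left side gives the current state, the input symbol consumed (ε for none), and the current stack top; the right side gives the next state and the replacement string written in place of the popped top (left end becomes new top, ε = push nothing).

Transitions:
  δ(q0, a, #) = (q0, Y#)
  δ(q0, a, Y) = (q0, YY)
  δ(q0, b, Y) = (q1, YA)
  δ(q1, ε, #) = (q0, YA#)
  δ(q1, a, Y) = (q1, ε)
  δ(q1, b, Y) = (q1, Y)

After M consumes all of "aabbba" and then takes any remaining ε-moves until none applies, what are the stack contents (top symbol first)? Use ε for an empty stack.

AY#

(q0, aabbba, #)
  read a, top #: go to q0, push Y# → (q0, abbba, Y#)
  read a, top Y: go to q0, push YY → (q0, bbba, YY#)
  read b, top Y: go to q1, push YA → (q1, bba, YAY#)
  read b, top Y: go to q1, push Y → (q1, ba, YAY#)
  read b, top Y: go to q1, push Y → (q1, a, YAY#)
  read a, top Y: go to q1, push ε → (q1, ε, AY#)
All input consumed in state q1 with stack AY#.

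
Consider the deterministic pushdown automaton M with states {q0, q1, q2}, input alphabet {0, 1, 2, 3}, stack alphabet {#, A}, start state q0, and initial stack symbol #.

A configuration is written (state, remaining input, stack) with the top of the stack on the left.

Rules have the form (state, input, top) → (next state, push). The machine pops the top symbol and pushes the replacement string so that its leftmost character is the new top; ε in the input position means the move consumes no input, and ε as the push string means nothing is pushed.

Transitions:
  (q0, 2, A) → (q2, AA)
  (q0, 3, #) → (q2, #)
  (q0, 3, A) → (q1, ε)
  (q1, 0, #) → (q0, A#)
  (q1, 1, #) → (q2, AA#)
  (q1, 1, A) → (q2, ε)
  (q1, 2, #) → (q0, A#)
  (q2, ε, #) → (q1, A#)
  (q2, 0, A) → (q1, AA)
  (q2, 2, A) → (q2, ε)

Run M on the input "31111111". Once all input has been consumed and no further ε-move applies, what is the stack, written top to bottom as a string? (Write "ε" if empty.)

A#

(q0, 31111111, #) ⊢ (q2, 1111111, #) ⊢ (q1, 1111111, A#) ⊢ (q2, 111111, #) ⊢ (q1, 111111, A#) ⊢ (q2, 11111, #) ⊢ (q1, 11111, A#) ⊢ (q2, 1111, #) ⊢ (q1, 1111, A#) ⊢ (q2, 111, #) ⊢ (q1, 111, A#) ⊢ (q2, 11, #) ⊢ (q1, 11, A#) ⊢ (q2, 1, #) ⊢ (q1, 1, A#) ⊢ (q2, ε, #) ⊢ (q1, ε, A#)
All input consumed in state q1 with stack A#.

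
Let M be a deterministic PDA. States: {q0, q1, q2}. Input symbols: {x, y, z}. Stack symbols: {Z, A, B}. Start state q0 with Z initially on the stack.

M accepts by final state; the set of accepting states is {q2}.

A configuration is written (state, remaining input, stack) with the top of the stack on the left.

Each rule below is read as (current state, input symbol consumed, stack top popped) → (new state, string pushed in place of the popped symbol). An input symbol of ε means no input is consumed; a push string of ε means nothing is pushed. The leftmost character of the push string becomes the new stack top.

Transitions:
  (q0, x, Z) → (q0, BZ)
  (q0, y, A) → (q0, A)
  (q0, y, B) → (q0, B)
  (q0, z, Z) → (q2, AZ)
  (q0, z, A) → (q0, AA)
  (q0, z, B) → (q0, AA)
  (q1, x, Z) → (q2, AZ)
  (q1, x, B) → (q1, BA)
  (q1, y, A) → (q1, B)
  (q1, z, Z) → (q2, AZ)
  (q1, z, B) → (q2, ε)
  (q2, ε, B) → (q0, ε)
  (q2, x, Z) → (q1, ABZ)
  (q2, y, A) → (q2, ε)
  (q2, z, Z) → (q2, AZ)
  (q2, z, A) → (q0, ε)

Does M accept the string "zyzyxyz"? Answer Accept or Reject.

(q0, zyzyxyz, Z)
  read z, top Z: go to q2, push AZ → (q2, yzyxyz, AZ)
  read y, top A: go to q2, push ε → (q2, zyxyz, Z)
  read z, top Z: go to q2, push AZ → (q2, yxyz, AZ)
  read y, top A: go to q2, push ε → (q2, xyz, Z)
  read x, top Z: go to q1, push ABZ → (q1, yz, ABZ)
  read y, top A: go to q1, push B → (q1, z, BBZ)
  read z, top B: go to q2, push ε → (q2, ε, BZ)
All input consumed; state q2 ∈ F.

Accept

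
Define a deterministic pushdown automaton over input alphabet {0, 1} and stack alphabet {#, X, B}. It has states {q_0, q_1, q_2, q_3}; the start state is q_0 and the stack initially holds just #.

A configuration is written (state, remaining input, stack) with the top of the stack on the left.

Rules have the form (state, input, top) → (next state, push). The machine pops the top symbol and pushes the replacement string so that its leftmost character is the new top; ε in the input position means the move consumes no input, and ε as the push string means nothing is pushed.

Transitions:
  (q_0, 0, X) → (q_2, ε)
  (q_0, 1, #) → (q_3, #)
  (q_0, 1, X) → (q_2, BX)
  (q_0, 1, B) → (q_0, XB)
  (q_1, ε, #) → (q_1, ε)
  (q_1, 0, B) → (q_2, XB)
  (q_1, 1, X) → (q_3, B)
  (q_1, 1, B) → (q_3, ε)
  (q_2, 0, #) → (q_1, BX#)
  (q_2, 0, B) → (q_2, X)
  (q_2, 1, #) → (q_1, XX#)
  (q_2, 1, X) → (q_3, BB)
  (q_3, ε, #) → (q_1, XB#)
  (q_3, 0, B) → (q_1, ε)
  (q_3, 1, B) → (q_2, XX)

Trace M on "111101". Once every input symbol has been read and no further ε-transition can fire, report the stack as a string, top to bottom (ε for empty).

(q_0, 111101, #) ⊢ (q_3, 11101, #) ⊢ (q_1, 11101, XB#) ⊢ (q_3, 1101, BB#) ⊢ (q_2, 101, XXB#) ⊢ (q_3, 01, BBXB#) ⊢ (q_1, 1, BXB#) ⊢ (q_3, ε, XB#)
All input consumed in state q_3 with stack XB#.

XB#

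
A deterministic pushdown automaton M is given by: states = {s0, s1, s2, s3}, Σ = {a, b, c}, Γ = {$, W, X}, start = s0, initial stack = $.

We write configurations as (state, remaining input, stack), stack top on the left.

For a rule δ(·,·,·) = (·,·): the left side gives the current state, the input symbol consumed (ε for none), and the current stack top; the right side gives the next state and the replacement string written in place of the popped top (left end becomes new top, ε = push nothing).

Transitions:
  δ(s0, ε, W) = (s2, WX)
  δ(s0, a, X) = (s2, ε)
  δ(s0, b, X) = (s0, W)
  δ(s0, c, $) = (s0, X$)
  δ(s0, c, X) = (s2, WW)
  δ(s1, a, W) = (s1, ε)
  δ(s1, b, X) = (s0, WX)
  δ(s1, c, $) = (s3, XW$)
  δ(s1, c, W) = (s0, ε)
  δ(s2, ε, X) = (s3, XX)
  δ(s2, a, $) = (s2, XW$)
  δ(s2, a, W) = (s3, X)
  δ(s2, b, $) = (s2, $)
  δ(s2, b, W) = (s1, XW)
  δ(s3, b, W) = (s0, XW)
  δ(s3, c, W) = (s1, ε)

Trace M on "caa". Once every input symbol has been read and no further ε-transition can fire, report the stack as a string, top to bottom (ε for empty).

(s0, caa, $)
  read c, top $: go to s0, push X$ → (s0, aa, X$)
  read a, top X: go to s2, push ε → (s2, a, $)
  read a, top $: go to s2, push XW$ → (s2, ε, XW$)
  ε-move, top X: go to s3, push XX → (s3, ε, XXW$)
All input consumed in state s3 with stack XXW$.

XXW$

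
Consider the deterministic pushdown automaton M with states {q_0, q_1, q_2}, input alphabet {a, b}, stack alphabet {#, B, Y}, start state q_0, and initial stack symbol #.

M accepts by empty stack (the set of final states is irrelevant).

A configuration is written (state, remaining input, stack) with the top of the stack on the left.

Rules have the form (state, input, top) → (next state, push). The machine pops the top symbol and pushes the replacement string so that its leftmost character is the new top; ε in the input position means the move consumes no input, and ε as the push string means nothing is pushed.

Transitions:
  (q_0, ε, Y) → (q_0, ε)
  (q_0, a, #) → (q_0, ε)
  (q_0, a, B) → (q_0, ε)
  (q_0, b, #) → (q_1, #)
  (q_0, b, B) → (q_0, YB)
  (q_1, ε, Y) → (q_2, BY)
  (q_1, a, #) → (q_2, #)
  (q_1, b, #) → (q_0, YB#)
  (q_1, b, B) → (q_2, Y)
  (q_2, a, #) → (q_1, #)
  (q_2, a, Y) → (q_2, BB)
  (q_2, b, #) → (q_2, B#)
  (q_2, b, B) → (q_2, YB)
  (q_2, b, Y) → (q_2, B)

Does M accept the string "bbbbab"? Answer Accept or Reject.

(q_0, bbbbab, #) ⊢ (q_1, bbbab, #) ⊢ (q_0, bbab, YB#) ⊢ (q_0, bbab, B#) ⊢ (q_0, bab, YB#) ⊢ (q_0, bab, B#) ⊢ (q_0, ab, YB#) ⊢ (q_0, ab, B#) ⊢ (q_0, b, #) ⊢ (q_1, ε, #)
All input consumed; stack is #, not empty, and no further ε-move applies.

Reject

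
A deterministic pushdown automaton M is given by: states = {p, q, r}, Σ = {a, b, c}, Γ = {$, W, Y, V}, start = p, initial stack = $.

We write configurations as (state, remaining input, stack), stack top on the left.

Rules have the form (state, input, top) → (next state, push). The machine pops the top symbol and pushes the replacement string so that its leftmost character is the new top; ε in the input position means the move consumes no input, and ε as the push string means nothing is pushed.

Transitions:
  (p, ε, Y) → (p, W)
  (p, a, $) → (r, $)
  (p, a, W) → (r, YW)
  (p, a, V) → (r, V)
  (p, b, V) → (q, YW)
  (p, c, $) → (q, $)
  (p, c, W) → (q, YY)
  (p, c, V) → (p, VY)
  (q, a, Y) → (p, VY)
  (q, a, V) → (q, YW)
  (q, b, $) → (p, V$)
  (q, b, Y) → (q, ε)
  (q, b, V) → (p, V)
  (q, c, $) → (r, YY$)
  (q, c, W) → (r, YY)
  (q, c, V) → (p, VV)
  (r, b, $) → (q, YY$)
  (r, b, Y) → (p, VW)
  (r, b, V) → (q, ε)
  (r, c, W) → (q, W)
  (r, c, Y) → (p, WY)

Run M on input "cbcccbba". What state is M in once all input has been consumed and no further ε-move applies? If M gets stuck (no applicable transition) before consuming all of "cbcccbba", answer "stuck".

stuck

(p, cbcccbba, $) ⊢ (q, bcccbba, $) ⊢ (p, cccbba, V$) ⊢ (p, ccbba, VY$) ⊢ (p, cbba, VYY$) ⊢ (p, bba, VYYY$) ⊢ (q, ba, YWYYY$) ⊢ (q, a, WYYY$)
No transition for (q, a, top W); M blocks with input a remaining.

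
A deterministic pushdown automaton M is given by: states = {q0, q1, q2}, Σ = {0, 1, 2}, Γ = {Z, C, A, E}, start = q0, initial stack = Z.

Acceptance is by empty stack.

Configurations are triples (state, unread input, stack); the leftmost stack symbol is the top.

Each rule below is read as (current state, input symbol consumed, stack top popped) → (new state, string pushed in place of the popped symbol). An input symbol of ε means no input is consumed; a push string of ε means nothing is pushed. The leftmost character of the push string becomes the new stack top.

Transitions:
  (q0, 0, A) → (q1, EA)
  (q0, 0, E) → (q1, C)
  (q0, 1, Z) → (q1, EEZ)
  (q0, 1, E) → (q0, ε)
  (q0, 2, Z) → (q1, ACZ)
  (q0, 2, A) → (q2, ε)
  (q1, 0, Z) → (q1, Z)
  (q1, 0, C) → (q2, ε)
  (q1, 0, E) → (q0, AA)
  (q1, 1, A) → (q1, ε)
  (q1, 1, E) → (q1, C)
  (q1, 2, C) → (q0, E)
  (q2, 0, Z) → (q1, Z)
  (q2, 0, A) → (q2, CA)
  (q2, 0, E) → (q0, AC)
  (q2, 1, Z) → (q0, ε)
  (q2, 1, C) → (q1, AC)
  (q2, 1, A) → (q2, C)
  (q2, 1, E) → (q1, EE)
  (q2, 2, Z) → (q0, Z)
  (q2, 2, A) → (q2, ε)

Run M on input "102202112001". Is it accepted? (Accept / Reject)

Accept

(q0, 102202112001, Z)
  read 1, top Z: go to q1, push EEZ → (q1, 02202112001, EEZ)
  read 0, top E: go to q0, push AA → (q0, 2202112001, AAEZ)
  read 2, top A: go to q2, push ε → (q2, 202112001, AEZ)
  read 2, top A: go to q2, push ε → (q2, 02112001, EZ)
  read 0, top E: go to q0, push AC → (q0, 2112001, ACZ)
  read 2, top A: go to q2, push ε → (q2, 112001, CZ)
  read 1, top C: go to q1, push AC → (q1, 12001, ACZ)
  read 1, top A: go to q1, push ε → (q1, 2001, CZ)
  read 2, top C: go to q0, push E → (q0, 001, EZ)
  read 0, top E: go to q1, push C → (q1, 01, CZ)
  read 0, top C: go to q2, push ε → (q2, 1, Z)
  read 1, top Z: go to q0, push ε → (q0, ε, ε)
All input consumed and the stack is empty.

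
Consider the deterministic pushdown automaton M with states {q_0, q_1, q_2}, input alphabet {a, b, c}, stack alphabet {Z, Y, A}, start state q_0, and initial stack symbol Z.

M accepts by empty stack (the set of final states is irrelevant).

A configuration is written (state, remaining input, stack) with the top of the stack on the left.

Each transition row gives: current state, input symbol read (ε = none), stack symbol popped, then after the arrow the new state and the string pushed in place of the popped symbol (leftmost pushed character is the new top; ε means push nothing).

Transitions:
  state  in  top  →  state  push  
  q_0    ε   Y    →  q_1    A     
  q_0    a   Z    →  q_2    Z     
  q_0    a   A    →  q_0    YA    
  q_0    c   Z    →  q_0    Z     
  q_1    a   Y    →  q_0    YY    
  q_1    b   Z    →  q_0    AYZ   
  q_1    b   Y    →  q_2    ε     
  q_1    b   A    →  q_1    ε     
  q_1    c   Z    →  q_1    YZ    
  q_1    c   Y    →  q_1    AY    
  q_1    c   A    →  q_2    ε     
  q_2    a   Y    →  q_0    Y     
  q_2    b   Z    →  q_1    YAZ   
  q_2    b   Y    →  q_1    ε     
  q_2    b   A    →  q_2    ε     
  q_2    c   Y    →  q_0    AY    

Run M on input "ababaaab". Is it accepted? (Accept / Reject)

Reject

(q_0, ababaaab, Z) ⊢ (q_2, babaaab, Z) ⊢ (q_1, abaaab, YAZ) ⊢ (q_0, baaab, YYAZ) ⊢ (q_1, baaab, AYAZ) ⊢ (q_1, aaab, YAZ) ⊢ (q_0, aab, YYAZ) ⊢ (q_1, aab, AYAZ)
No transition applies at (q_1, aab, AYAZ); input not fully consumed.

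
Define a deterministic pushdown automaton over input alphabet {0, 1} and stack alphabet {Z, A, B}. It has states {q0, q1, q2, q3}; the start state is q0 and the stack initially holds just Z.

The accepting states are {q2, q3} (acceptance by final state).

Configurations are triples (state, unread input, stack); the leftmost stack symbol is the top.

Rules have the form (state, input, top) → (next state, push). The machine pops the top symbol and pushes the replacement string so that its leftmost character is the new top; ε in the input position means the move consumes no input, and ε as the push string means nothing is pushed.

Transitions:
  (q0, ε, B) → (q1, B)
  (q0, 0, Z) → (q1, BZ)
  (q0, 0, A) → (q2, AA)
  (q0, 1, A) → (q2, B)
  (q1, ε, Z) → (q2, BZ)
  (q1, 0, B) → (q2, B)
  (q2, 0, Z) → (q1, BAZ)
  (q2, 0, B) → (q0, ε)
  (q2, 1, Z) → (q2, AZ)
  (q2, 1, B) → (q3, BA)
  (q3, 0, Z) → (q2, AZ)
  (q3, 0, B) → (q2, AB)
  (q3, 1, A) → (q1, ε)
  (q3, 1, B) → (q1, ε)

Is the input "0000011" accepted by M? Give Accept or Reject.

Reject

(q0, 0000011, Z)
  read 0, top Z: go to q1, push BZ → (q1, 000011, BZ)
  read 0, top B: go to q2, push B → (q2, 00011, BZ)
  read 0, top B: go to q0, push ε → (q0, 0011, Z)
  read 0, top Z: go to q1, push BZ → (q1, 011, BZ)
  read 0, top B: go to q2, push B → (q2, 11, BZ)
  read 1, top B: go to q3, push BA → (q3, 1, BAZ)
  read 1, top B: go to q1, push ε → (q1, ε, AZ)
All input consumed; state q1 ∉ F and no further ε-move applies.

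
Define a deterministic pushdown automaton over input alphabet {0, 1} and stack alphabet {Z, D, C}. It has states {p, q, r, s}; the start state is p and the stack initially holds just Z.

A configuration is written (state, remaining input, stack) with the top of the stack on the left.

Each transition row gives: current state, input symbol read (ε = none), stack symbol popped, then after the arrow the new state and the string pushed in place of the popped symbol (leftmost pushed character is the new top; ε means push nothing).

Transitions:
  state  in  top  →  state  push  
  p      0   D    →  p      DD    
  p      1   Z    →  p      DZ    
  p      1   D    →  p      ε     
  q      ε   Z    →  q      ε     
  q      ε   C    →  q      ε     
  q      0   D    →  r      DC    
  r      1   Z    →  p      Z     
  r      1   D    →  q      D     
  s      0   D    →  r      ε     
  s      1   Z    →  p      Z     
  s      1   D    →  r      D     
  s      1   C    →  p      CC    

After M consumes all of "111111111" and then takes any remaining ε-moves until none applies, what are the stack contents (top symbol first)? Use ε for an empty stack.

(p, 111111111, Z)
  read 1, top Z: go to p, push DZ → (p, 11111111, DZ)
  read 1, top D: go to p, push ε → (p, 1111111, Z)
  read 1, top Z: go to p, push DZ → (p, 111111, DZ)
  read 1, top D: go to p, push ε → (p, 11111, Z)
  read 1, top Z: go to p, push DZ → (p, 1111, DZ)
  read 1, top D: go to p, push ε → (p, 111, Z)
  read 1, top Z: go to p, push DZ → (p, 11, DZ)
  read 1, top D: go to p, push ε → (p, 1, Z)
  read 1, top Z: go to p, push DZ → (p, ε, DZ)
All input consumed in state p with stack DZ.

DZ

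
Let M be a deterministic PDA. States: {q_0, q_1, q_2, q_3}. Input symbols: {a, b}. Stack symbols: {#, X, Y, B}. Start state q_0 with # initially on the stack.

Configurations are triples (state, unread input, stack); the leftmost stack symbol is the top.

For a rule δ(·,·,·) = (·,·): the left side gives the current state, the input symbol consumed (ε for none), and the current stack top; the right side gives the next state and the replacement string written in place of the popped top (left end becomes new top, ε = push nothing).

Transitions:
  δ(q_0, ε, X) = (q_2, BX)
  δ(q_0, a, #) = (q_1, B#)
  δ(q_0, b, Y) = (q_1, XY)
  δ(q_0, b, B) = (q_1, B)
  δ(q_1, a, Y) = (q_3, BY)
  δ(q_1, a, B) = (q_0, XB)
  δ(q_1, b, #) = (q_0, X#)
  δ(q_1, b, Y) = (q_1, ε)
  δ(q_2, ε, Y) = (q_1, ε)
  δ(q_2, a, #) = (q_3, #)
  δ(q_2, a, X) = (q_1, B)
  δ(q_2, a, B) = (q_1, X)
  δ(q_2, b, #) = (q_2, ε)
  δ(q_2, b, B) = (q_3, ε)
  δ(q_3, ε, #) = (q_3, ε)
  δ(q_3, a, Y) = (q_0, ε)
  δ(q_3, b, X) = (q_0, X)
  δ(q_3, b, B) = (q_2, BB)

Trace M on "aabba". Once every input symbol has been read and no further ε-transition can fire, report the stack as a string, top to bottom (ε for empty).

XXB#

(q_0, aabba, #)
  read a, top #: go to q_1, push B# → (q_1, abba, B#)
  read a, top B: go to q_0, push XB → (q_0, bba, XB#)
  ε-move, top X: go to q_2, push BX → (q_2, bba, BXB#)
  read b, top B: go to q_3, push ε → (q_3, ba, XB#)
  read b, top X: go to q_0, push X → (q_0, a, XB#)
  ε-move, top X: go to q_2, push BX → (q_2, a, BXB#)
  read a, top B: go to q_1, push X → (q_1, ε, XXB#)
All input consumed in state q_1 with stack XXB#.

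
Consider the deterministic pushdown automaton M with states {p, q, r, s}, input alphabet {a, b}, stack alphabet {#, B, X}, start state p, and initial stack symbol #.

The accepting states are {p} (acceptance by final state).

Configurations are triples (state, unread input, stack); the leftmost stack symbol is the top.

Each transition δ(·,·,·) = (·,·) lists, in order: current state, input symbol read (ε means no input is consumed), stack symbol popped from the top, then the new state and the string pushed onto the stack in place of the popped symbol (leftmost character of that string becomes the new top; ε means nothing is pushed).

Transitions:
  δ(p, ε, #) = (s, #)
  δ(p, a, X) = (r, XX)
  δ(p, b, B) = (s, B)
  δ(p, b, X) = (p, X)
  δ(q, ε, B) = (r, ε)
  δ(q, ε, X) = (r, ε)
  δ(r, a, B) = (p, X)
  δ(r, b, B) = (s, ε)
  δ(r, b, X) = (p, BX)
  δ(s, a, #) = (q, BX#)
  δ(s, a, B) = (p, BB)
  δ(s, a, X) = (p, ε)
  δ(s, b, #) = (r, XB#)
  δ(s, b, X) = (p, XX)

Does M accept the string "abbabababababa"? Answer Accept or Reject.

(p, abbabababababa, #)
  ε-move, top #: go to s, push # → (s, abbabababababa, #)
  read a, top #: go to q, push BX# → (q, bbabababababa, BX#)
  ε-move, top B: go to r, push ε → (r, bbabababababa, X#)
  read b, top X: go to p, push BX → (p, babababababa, BX#)
  read b, top B: go to s, push B → (s, abababababa, BX#)
  read a, top B: go to p, push BB → (p, bababababa, BBX#)
  read b, top B: go to s, push B → (s, ababababa, BBX#)
  read a, top B: go to p, push BB → (p, babababa, BBBX#)
  read b, top B: go to s, push B → (s, abababa, BBBX#)
  read a, top B: go to p, push BB → (p, bababa, BBBBX#)
  read b, top B: go to s, push B → (s, ababa, BBBBX#)
  read a, top B: go to p, push BB → (p, baba, BBBBBX#)
  read b, top B: go to s, push B → (s, aba, BBBBBX#)
  read a, top B: go to p, push BB → (p, ba, BBBBBBX#)
  read b, top B: go to s, push B → (s, a, BBBBBBX#)
  read a, top B: go to p, push BB → (p, ε, BBBBBBBX#)
All input consumed; state p ∈ F.

Accept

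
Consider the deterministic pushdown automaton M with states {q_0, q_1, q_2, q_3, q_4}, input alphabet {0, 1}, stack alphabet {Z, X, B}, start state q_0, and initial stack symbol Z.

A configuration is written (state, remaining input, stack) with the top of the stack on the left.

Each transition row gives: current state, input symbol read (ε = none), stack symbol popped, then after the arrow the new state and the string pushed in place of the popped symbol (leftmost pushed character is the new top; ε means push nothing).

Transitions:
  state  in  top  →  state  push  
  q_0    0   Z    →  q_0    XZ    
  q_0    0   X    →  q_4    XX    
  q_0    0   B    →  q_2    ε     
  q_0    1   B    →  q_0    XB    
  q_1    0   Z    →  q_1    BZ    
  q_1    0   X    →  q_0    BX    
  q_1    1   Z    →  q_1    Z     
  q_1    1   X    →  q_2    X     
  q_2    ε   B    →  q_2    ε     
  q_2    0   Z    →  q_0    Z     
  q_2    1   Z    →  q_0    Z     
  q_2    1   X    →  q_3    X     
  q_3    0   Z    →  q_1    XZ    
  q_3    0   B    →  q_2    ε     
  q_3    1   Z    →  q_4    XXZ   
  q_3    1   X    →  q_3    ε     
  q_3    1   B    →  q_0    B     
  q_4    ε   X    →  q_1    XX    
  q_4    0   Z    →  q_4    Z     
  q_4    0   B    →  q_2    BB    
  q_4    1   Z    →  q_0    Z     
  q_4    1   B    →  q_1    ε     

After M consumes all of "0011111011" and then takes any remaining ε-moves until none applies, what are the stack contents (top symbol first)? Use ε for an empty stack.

(q_0, 0011111011, Z)
  read 0, top Z: go to q_0, push XZ → (q_0, 011111011, XZ)
  read 0, top X: go to q_4, push XX → (q_4, 11111011, XXZ)
  ε-move, top X: go to q_1, push XX → (q_1, 11111011, XXXZ)
  read 1, top X: go to q_2, push X → (q_2, 1111011, XXXZ)
  read 1, top X: go to q_3, push X → (q_3, 111011, XXXZ)
  read 1, top X: go to q_3, push ε → (q_3, 11011, XXZ)
  read 1, top X: go to q_3, push ε → (q_3, 1011, XZ)
  read 1, top X: go to q_3, push ε → (q_3, 011, Z)
  read 0, top Z: go to q_1, push XZ → (q_1, 11, XZ)
  read 1, top X: go to q_2, push X → (q_2, 1, XZ)
  read 1, top X: go to q_3, push X → (q_3, ε, XZ)
All input consumed in state q_3 with stack XZ.

XZ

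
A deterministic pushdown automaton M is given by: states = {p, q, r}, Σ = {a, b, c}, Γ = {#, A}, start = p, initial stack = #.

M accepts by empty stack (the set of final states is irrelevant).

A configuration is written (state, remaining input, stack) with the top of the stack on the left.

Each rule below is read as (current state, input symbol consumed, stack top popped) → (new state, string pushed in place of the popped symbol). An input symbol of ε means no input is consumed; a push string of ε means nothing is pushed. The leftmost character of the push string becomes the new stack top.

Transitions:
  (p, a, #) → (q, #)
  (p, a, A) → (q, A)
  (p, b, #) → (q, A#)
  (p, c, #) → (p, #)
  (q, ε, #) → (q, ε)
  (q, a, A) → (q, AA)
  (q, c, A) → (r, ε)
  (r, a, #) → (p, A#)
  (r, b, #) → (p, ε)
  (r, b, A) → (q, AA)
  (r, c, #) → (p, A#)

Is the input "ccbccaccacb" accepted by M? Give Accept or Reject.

Accept

(p, ccbccaccacb, #) ⊢ (p, cbccaccacb, #) ⊢ (p, bccaccacb, #) ⊢ (q, ccaccacb, A#) ⊢ (r, caccacb, #) ⊢ (p, accacb, A#) ⊢ (q, ccacb, A#) ⊢ (r, cacb, #) ⊢ (p, acb, A#) ⊢ (q, cb, A#) ⊢ (r, b, #) ⊢ (p, ε, ε)
All input consumed and the stack is empty.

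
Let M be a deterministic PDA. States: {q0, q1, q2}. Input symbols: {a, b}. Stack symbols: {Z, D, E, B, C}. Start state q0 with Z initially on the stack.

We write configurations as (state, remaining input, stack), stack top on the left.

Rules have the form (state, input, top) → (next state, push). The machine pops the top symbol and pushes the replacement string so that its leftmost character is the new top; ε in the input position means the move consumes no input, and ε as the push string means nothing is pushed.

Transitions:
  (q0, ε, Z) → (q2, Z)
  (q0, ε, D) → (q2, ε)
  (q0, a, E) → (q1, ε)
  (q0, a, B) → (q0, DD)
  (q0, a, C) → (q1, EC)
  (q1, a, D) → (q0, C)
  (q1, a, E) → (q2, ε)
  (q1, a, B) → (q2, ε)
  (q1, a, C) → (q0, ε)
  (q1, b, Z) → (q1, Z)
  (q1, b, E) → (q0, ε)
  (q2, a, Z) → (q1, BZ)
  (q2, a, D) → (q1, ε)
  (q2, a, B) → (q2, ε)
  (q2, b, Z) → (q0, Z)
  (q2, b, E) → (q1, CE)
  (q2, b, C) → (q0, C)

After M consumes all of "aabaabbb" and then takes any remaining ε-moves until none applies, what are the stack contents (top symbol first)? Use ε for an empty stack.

Z

(q0, aabaabbb, Z)
  ε-move, top Z: go to q2, push Z → (q2, aabaabbb, Z)
  read a, top Z: go to q1, push BZ → (q1, abaabbb, BZ)
  read a, top B: go to q2, push ε → (q2, baabbb, Z)
  read b, top Z: go to q0, push Z → (q0, aabbb, Z)
  ε-move, top Z: go to q2, push Z → (q2, aabbb, Z)
  read a, top Z: go to q1, push BZ → (q1, abbb, BZ)
  read a, top B: go to q2, push ε → (q2, bbb, Z)
  read b, top Z: go to q0, push Z → (q0, bb, Z)
  ε-move, top Z: go to q2, push Z → (q2, bb, Z)
  read b, top Z: go to q0, push Z → (q0, b, Z)
  ε-move, top Z: go to q2, push Z → (q2, b, Z)
  read b, top Z: go to q0, push Z → (q0, ε, Z)
  ε-move, top Z: go to q2, push Z → (q2, ε, Z)
All input consumed in state q2 with stack Z.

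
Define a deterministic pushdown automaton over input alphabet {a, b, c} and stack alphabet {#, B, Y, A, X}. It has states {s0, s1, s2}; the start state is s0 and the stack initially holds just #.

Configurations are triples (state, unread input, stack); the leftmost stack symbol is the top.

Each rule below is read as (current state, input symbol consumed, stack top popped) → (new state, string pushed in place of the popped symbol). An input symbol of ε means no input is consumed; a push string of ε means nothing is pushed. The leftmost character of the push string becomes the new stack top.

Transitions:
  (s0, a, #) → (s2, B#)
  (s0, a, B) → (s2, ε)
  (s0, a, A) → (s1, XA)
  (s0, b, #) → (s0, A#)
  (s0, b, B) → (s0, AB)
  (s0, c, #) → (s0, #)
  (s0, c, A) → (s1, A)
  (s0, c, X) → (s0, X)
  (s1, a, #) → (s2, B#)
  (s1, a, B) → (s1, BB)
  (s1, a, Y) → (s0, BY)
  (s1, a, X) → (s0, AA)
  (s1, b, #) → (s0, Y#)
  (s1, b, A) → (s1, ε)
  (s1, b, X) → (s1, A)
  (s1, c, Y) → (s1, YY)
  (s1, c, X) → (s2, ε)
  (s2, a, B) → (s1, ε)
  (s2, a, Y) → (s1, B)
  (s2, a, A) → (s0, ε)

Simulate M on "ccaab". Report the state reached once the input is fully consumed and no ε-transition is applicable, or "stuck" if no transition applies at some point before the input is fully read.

(s0, ccaab, #) ⊢ (s0, caab, #) ⊢ (s0, aab, #) ⊢ (s2, ab, B#) ⊢ (s1, b, #) ⊢ (s0, ε, Y#)
All input consumed; M is in state s0.

s0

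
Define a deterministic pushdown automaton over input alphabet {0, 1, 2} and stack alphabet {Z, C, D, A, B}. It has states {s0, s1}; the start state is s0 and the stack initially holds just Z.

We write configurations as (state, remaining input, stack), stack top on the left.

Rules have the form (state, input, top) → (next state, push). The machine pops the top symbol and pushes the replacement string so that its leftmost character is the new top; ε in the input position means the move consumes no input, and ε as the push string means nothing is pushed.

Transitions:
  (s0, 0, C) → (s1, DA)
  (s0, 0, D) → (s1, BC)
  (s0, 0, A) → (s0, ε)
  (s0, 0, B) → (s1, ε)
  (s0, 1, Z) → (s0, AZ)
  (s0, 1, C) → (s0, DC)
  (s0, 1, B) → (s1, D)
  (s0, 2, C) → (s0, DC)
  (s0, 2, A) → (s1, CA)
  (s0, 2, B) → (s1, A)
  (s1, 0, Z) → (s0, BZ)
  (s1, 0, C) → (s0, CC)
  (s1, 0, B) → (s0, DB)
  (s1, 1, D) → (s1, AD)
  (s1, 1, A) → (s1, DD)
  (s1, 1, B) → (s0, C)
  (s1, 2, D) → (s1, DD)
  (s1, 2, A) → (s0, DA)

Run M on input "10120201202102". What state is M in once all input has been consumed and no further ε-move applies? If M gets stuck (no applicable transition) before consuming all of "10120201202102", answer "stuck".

stuck

(s0, 10120201202102, Z)
  read 1, top Z: go to s0, push AZ → (s0, 0120201202102, AZ)
  read 0, top A: go to s0, push ε → (s0, 120201202102, Z)
  read 1, top Z: go to s0, push AZ → (s0, 20201202102, AZ)
  read 2, top A: go to s1, push CA → (s1, 0201202102, CAZ)
  read 0, top C: go to s0, push CC → (s0, 201202102, CCAZ)
  read 2, top C: go to s0, push DC → (s0, 01202102, DCCAZ)
  read 0, top D: go to s1, push BC → (s1, 1202102, BCCCAZ)
  read 1, top B: go to s0, push C → (s0, 202102, CCCCAZ)
  read 2, top C: go to s0, push DC → (s0, 02102, DCCCCAZ)
  read 0, top D: go to s1, push BC → (s1, 2102, BCCCCCAZ)
No transition for (s1, 2, top B); M blocks with input 2102 remaining.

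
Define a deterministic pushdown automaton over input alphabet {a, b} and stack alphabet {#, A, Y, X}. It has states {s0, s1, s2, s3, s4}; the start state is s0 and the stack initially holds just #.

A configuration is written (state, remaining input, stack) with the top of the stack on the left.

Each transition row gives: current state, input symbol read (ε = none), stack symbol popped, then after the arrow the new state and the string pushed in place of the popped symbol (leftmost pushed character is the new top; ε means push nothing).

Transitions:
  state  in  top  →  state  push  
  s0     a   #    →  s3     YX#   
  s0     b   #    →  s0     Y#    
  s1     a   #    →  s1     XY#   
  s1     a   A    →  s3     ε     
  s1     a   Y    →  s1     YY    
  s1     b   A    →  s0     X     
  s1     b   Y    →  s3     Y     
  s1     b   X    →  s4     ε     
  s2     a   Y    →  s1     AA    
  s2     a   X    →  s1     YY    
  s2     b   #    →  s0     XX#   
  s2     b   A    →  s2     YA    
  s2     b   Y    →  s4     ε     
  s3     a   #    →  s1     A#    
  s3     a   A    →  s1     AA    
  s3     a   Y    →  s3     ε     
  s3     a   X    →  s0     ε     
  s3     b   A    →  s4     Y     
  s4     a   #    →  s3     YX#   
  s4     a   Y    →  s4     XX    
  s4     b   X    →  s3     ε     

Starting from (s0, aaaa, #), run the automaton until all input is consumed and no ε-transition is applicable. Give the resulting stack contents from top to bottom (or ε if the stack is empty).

YX#

(s0, aaaa, #) ⊢ (s3, aaa, YX#) ⊢ (s3, aa, X#) ⊢ (s0, a, #) ⊢ (s3, ε, YX#)
All input consumed in state s3 with stack YX#.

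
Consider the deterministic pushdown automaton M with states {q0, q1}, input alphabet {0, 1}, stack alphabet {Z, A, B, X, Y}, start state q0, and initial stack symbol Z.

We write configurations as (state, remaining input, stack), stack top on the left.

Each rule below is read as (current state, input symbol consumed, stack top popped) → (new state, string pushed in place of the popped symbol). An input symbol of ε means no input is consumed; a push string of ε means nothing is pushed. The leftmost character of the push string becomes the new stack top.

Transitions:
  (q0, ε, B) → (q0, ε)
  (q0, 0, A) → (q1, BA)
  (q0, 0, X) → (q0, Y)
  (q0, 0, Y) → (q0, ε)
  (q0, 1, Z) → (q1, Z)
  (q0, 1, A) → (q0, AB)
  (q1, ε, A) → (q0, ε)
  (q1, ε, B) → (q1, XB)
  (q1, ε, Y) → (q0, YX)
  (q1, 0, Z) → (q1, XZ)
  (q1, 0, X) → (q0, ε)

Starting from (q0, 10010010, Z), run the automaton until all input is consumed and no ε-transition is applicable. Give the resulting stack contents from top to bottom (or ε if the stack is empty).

XZ

(q0, 10010010, Z) ⊢ (q1, 0010010, Z) ⊢ (q1, 010010, XZ) ⊢ (q0, 10010, Z) ⊢ (q1, 0010, Z) ⊢ (q1, 010, XZ) ⊢ (q0, 10, Z) ⊢ (q1, 0, Z) ⊢ (q1, ε, XZ)
All input consumed in state q1 with stack XZ.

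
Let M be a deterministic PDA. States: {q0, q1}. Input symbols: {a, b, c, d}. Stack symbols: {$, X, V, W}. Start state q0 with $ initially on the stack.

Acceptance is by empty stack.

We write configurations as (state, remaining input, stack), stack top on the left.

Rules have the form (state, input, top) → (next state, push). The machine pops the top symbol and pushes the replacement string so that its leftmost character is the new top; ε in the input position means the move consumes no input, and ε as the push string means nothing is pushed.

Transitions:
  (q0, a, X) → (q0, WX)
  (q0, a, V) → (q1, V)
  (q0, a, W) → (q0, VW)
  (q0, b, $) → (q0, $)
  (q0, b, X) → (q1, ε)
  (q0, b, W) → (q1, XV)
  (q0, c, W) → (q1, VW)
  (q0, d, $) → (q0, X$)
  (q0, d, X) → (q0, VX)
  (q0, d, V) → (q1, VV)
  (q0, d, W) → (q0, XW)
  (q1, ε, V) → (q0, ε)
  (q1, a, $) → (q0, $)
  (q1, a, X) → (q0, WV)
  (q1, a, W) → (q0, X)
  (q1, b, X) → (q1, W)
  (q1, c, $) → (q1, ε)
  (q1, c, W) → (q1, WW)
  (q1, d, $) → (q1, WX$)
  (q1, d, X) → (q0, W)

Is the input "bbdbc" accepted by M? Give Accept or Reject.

Accept

(q0, bbdbc, $) ⊢ (q0, bdbc, $) ⊢ (q0, dbc, $) ⊢ (q0, bc, X$) ⊢ (q1, c, $) ⊢ (q1, ε, ε)
All input consumed and the stack is empty.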